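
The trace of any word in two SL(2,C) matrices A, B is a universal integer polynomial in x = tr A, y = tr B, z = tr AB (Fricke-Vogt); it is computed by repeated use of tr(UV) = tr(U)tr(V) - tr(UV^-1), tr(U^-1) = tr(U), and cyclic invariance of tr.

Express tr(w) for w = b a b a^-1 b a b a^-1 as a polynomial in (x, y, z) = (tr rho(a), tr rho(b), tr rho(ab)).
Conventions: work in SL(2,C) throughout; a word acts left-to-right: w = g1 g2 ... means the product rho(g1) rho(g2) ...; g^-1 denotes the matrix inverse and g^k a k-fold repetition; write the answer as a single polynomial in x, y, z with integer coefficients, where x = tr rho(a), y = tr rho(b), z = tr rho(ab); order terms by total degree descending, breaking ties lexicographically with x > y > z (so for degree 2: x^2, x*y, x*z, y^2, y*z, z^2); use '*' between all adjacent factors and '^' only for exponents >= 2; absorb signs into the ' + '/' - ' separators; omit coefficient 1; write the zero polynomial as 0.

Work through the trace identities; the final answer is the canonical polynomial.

use: tr(a b a b) = tr(b a) tr(b a) - tr(1)   [split at repeated b] = z^2 - 2
tr(a b a) = tr(a) tr(b a) - tr(b) = x*z - y
tr(a b^2 a b) = tr(b) tr(a b a b) - tr(a b a) = y*z^2 - x*z - y
apply: tr(a^2) = tr(a) tr(a) - tr(1) = x^2 - 2
apply: tr(a b^2 a) = tr(b) tr(a^2 b) - tr(a^2) = x*y*z - x^2 - y^2 + 2
tr(b a b^2 a b) = tr(b) tr(a b^2 a b) - tr(a b^2 a) = y^2*z^2 - 2*x*y*z + x^2 - 2
tr(a b a b a b) = tr(b a b a) tr(b a) - tr(a b)   [split at repeated b] = z^3 - 3*z
use: tr(b a b) = tr(b) tr(a b) - tr(a) = y*z - x
apply: tr(a b a b a) = tr(a) tr(b a b a) - tr(b a b) = x*z^2 - y*z - x
use: tr(b a b^2 a b a) = tr(b) tr(a b a b a b) - tr(a b a b a) = y*z^3 - x*z^2 - 2*y*z + x
use: tr(b a b a^-1 b a b) = tr(b a b^2 a b) tr(a) - tr(b a b^2 a b a) = x*y^2*z^2 - 2*x^2*y*z - y*z^3 + x^3 + x*z^2 + 2*y*z - 3*x
apply: tr(b a b a b a b a) = tr(b a b a b a) tr(b a) - tr(a b a b)   [split at repeated b] = z^4 - 4*z^2 + 2
apply: tr(b a b a^-1 b a b a) = tr(b a b a b a b) tr(a) - tr(b a b a b a b a) = x*y*z^3 - x^2*z^2 - z^4 - 2*x*y*z + x^2 + 4*z^2 - 2
tr(b a b a^-1 b a b a^-1) = tr(b a b a^-1 b a b) tr(a) - tr(b a b a^-1 b a b a) = x^2*y^2*z^2 - 2*x^3*y*z - 2*x*y*z^3 + x^4 + 2*x^2*z^2 + z^4 + 4*x*y*z - 4*x^2 - 4*z^2 + 2

x^2*y^2*z^2 - 2*x^3*y*z - 2*x*y*z^3 + x^4 + 2*x^2*z^2 + z^4 + 4*x*y*z - 4*x^2 - 4*z^2 + 2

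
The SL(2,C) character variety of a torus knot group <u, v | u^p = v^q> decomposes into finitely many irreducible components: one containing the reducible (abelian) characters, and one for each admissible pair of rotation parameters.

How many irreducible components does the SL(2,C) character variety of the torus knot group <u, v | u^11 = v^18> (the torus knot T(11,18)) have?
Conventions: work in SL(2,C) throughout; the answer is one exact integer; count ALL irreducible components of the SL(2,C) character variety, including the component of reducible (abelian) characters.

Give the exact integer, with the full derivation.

86

For T(11,18): irreducibility forces the central element u^11 = v^18 to one of +I, -I.
On an irreducible component, tr(u) is locked at 2*cos(pi*alpha/11) for some alpha in 1..10, and tr(v) at 2*cos(pi*beta/18) for some beta in 1..17.
u^11 = (-1)^alpha I and v^18 = (-1)^beta I must agree, so alpha and beta have equal parity.
Counting: 5 odd alphas x 9 odd betas + 5 even alphas x 8 even betas = 45 + 40 = 85.
That is 85 components of irreducible characters, and with the reducible (abelian) component the total is 86.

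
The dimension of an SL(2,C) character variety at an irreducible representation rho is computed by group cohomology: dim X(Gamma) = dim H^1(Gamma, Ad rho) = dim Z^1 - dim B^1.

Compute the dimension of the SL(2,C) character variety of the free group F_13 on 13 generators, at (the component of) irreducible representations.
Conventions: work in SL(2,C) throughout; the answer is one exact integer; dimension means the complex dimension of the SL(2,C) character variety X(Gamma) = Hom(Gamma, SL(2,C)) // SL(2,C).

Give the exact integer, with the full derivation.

Gamma = F_13 has 13 generators and no relators.
A cocycle picks one sl_2 vector per generator freely, giving dim Z^1 = 3*13 = 39.
Irreducibility makes the coboundary map sl_2 -> Z^1 injective (trivial centralizer), so dim B^1 = 3.
dim X = dim H^1 = dim Z^1 - dim B^1 = 39 - 3 = 36.

36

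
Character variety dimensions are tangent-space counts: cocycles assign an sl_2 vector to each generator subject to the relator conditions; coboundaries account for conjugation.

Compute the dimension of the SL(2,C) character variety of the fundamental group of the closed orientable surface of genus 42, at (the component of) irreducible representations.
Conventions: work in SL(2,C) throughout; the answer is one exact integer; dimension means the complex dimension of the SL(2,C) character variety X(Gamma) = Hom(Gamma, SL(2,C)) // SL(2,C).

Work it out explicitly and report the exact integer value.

246

pi_1 of the closed genus-42 surface has 84 generators bound by the single product-of-commutators relator.
Before the relator condition, cocycle space has dim 3*84 = 252.
d_2 is surjective at irreducible rho (its cokernel H^2 is dual to H^0 = 0), so dim Z^1 = 252 - 3 = 249.
As always at irreducible rho, dim B^1 = 3.
Hence dim X = 249 - 3 = 246.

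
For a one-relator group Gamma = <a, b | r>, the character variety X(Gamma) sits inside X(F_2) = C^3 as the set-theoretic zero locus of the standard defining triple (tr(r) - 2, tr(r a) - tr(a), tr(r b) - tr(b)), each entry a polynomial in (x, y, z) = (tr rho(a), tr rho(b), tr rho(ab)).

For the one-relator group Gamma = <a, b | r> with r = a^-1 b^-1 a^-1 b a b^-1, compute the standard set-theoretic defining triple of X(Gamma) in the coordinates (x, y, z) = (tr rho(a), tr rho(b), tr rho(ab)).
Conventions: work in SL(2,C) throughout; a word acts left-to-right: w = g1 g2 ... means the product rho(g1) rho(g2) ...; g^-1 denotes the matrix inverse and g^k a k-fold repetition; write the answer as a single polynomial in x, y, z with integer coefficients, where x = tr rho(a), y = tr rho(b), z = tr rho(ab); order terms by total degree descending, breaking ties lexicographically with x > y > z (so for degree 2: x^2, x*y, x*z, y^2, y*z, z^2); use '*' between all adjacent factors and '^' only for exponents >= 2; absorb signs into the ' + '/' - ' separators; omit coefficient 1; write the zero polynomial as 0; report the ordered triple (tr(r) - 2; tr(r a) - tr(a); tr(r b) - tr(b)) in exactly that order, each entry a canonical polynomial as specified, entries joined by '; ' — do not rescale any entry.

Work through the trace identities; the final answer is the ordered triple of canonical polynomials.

-x*y*z^2 + x^2*z + y^2*z + z^3 - 3*z - 2; -x*y^2*z + x^2*y + y^3 + y*z^2 - x - 3*y; x - y

use: trace(a b a) = trace(a) * trace(b a) - trace(b)   [square of a] = x*z - y
trace(a b a b) = trace(b a) * trace(b a) - trace(1)   [split at a repeated b] = z^2 - 2
apply: trace(b a b^-1 a) = trace(a b a) * trace(b) - trace(a b a b)   [inverse elimination on b] = x*y*z - y^2 - z^2 + 2
trace(b^-1 a^-1 b a) = trace(b a b^-1) * trace(a) - trace(b a b^-1 a)   [inverse elimination on a] = -x*y*z + x^2 + y^2 + z^2 - 2
trace(b^-1 a^-1 b a b^-1) = trace(b^-1 a^-1 b a) * trace(b) - trace(b^-1 a^-1 b a b)   [inverse elimination on b] = -x*y^2*z + x^2*y + y^3 + y*z^2 - 3*y
trace(a^2) = trace(a) * trace(a) - trace(1)   [square of a] = x^2 - 2
trace(b a^2 b) = trace(b) * trace(a^2 b) - trace(a^2)   [square of b] = x*y*z - x^2 - y^2 + 2
trace(b a b) = trace(b) * trace(a b) - trace(a)   [square of b] = y*z - x
trace(b a^2 b a) = trace(a) * trace(b a b a) - trace(b a b)   [square of a] = x*z^2 - y*z - x
apply: trace(a^-1 b a^2 b) = trace(b a^2 b) * trace(a) - trace(b a^2 b a)   [inverse elimination on a] = x^2*y*z - x^3 - x*y^2 - x*z^2 + y*z + 3*x
use: trace(a b^-1 a^-1 b a) = trace(a^-1 b a^2) * trace(b) - trace(a^-1 b a^2 b)   [inverse elimination on b] = -x^2*y*z + x^3 + x*y^2 + x*z^2 - 3*x
apply: trace(b a b a b) = trace(b) * trace(a b a b) - trace(a b a)   [square of b] = y*z^2 - x*z - y
trace(b a b a b a) = trace(b a) * trace(b a b a) - trace(b^-1 a^-1)   [split at a repeated b] = z^3 - 3*z
apply: trace(a^-1 b a b a b) = trace(b a b a b) * trace(a) - trace(b a b a b a)   [inverse elimination on a] = x*y*z^2 - x^2*z - z^3 - x*y + 3*z
trace(a b^-1 a^-1 b a b) = trace(a^-1 b a b a) * trace(b) - trace(a^-1 b a b a b)   [inverse elimination on b] = -x*y*z^2 + x^2*z + y^2*z + z^3 - 3*z
use: trace(b^-1 a^-1 b a b^-1 a) = trace(a b^-1 a^-1 b a) * trace(b) - trace(a b^-1 a^-1 b a b)   [inverse elimination on b] = -x^2*y^2*z + x^3*y + x*y^3 + 2*x*y*z^2 - x^2*z - y^2*z - z^3 - 3*x*y + 3*z
use: trace(a^-1 b^-1 a^-1 b a b^-1) = trace(b^-1 a^-1 b a b^-1) * trace(a) - trace(b^-1 a^-1 b a b^-1 a)   [inverse elimination on a] = -x*y*z^2 + x^2*z + y^2*z + z^3 - 3*z
assemble the triple (trace(r) - 2; trace(r a) - x; trace(r b) - y)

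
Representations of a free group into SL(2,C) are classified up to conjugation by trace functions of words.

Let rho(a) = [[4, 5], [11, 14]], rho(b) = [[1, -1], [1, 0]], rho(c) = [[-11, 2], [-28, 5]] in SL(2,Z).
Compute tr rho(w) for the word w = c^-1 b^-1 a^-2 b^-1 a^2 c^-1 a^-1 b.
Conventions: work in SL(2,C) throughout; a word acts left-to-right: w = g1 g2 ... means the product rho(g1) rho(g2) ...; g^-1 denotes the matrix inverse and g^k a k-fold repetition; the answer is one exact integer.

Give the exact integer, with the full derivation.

61787420

rho(c^-1) = [[5, -2], [28, -11]]
... * rho(b^-1) = [[0, 1], [-1, 1]]  ->  [[2, 3], [11, 17]]
... * rho(a^-1) = [[14, -5], [-11, 4]]  ->  [[-5, 2], [-33, 13]]
... * rho(a^-1) = [[14, -5], [-11, 4]]  ->  [[-92, 33], [-605, 217]]
... * rho(b^-1) = [[0, 1], [-1, 1]]  ->  [[-33, -59], [-217, -388]]
... * rho(a) = [[4, 5], [11, 14]]  ->  [[-781, -991], [-5136, -6517]]
... * rho(a) = [[4, 5], [11, 14]]  ->  [[-14025, -17779], [-92231, -116918]]
... * rho(c^-1) = [[5, -2], [28, -11]]  ->  [[-567937, 223619], [-3734859, 1470560]]
... * rho(a^-1) = [[14, -5], [-11, 4]]  ->  [[-10410927, 3734161], [-68464186, 24556535]]
... * rho(b) = [[1, -1], [1, 0]]  ->  [[-6676766, 10410927], [-43907651, 68464186]]
tr = -6676766 + 68464186 = 61787420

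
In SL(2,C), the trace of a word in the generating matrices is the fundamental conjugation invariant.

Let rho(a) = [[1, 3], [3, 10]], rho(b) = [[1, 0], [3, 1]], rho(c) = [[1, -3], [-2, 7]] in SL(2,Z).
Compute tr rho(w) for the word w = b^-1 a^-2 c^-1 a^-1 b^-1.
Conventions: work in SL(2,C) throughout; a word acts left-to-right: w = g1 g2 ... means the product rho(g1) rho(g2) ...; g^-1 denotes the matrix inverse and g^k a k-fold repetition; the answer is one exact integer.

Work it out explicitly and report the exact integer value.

17414

rho(b^-1) = [[1, 0], [-3, 1]]
... * rho(a^-1) = [[10, -3], [-3, 1]]  ->  [[10, -3], [-33, 10]]
... * rho(a^-1) = [[10, -3], [-3, 1]]  ->  [[109, -33], [-360, 109]]
... * rho(c^-1) = [[7, 3], [2, 1]]  ->  [[697, 294], [-2302, -971]]
... * rho(a^-1) = [[10, -3], [-3, 1]]  ->  [[6088, -1797], [-20107, 5935]]
... * rho(b^-1) = [[1, 0], [-3, 1]]  ->  [[11479, -1797], [-37912, 5935]]
tr = 11479 + 5935 = 17414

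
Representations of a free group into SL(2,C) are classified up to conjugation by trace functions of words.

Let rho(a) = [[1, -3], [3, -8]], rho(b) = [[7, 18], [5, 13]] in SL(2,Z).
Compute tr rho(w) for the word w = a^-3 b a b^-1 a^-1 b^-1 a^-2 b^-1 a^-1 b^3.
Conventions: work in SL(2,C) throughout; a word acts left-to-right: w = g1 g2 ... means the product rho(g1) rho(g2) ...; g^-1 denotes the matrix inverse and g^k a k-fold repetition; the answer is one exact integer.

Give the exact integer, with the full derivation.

rho(a^-1) = [[-8, 3], [-3, 1]]
... * rho(a^-1) = [[-8, 3], [-3, 1]]  ->  [[55, -21], [21, -8]]
... * rho(a^-1) = [[-8, 3], [-3, 1]]  ->  [[-377, 144], [-144, 55]]
... * rho(b) = [[7, 18], [5, 13]]  ->  [[-1919, -4914], [-733, -1877]]
... * rho(a) = [[1, -3], [3, -8]]  ->  [[-16661, 45069], [-6364, 17215]]
... * rho(b^-1) = [[13, -18], [-5, 7]]  ->  [[-441938, 615381], [-168807, 235057]]
... * rho(a^-1) = [[-8, 3], [-3, 1]]  ->  [[1689361, -710433], [645285, -271364]]
... * rho(b^-1) = [[13, -18], [-5, 7]]  ->  [[25513858, -35381529], [9745525, -13514678]]
... * rho(a^-1) = [[-8, 3], [-3, 1]]  ->  [[-97966277, 41160045], [-37420166, 15721897]]
... * rho(a^-1) = [[-8, 3], [-3, 1]]  ->  [[660250081, -252738786], [252195637, -96538601]]
... * rho(b^-1) = [[13, -18], [-5, 7]]  ->  [[9846944983, -13653672960], [3761236286, -5215291673]]
... * rho(a^-1) = [[-8, 3], [-3, 1]]  ->  [[-37814540984, 15887161989], [-14444015269, 6068417185]]
... * rho(b) = [[7, 18], [5, 13]]  ->  [[-185265976943, -474128631855], [-70766020958, -181102851437]]
... * rho(b) = [[7, 18], [5, 13]]  ->  [[-3667504997876, -9498459799089], [-1400876403891, -3628125445925]]
... * rho(b) = [[7, 18], [5, 13]]  ->  [[-73164833980577, -189495067349925], [-27946762056862, -72381406067063]]
tr = -73164833980577 + -72381406067063 = -145546240047640

-145546240047640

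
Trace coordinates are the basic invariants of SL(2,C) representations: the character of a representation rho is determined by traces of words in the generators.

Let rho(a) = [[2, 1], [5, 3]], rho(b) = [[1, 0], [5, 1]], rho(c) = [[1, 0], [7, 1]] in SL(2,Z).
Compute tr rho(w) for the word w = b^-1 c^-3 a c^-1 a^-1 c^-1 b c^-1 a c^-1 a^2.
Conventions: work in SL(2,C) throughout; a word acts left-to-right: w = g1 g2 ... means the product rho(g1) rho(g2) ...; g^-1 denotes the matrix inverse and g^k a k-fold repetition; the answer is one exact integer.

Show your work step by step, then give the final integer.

-13610

rho(b^-1) = [[1, 0], [-5, 1]]
... * rho(c^-1) = [[1, 0], [-7, 1]]  ->  [[1, 0], [-12, 1]]
... * rho(c^-1) = [[1, 0], [-7, 1]]  ->  [[1, 0], [-19, 1]]
... * rho(c^-1) = [[1, 0], [-7, 1]]  ->  [[1, 0], [-26, 1]]
... * rho(a) = [[2, 1], [5, 3]]  ->  [[2, 1], [-47, -23]]
... * rho(c^-1) = [[1, 0], [-7, 1]]  ->  [[-5, 1], [114, -23]]
... * rho(a^-1) = [[3, -1], [-5, 2]]  ->  [[-20, 7], [457, -160]]
... * rho(c^-1) = [[1, 0], [-7, 1]]  ->  [[-69, 7], [1577, -160]]
... * rho(b) = [[1, 0], [5, 1]]  ->  [[-34, 7], [777, -160]]
... * rho(c^-1) = [[1, 0], [-7, 1]]  ->  [[-83, 7], [1897, -160]]
... * rho(a) = [[2, 1], [5, 3]]  ->  [[-131, -62], [2994, 1417]]
... * rho(c^-1) = [[1, 0], [-7, 1]]  ->  [[303, -62], [-6925, 1417]]
... * rho(a) = [[2, 1], [5, 3]]  ->  [[296, 117], [-6765, -2674]]
... * rho(a) = [[2, 1], [5, 3]]  ->  [[1177, 647], [-26900, -14787]]
tr = 1177 + -14787 = -13610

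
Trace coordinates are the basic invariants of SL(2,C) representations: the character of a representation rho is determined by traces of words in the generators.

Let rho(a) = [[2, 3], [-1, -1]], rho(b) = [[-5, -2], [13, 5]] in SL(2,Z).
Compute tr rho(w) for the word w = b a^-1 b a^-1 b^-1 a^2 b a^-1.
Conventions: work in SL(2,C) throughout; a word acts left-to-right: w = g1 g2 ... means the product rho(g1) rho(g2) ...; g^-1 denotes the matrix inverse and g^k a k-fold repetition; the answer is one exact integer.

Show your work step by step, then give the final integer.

454274

rho(b) = [[-5, -2], [13, 5]]
... * rho(a^-1) = [[-1, -3], [1, 2]]  ->  [[3, 11], [-8, -29]]
... * rho(b) = [[-5, -2], [13, 5]]  ->  [[128, 49], [-337, -129]]
... * rho(a^-1) = [[-1, -3], [1, 2]]  ->  [[-79, -286], [208, 753]]
... * rho(b^-1) = [[5, 2], [-13, -5]]  ->  [[3323, 1272], [-8749, -3349]]
... * rho(a) = [[2, 3], [-1, -1]]  ->  [[5374, 8697], [-14149, -22898]]
... * rho(a) = [[2, 3], [-1, -1]]  ->  [[2051, 7425], [-5400, -19549]]
... * rho(b) = [[-5, -2], [13, 5]]  ->  [[86270, 33023], [-227137, -86945]]
... * rho(a^-1) = [[-1, -3], [1, 2]]  ->  [[-53247, -192764], [140192, 507521]]
tr = -53247 + 507521 = 454274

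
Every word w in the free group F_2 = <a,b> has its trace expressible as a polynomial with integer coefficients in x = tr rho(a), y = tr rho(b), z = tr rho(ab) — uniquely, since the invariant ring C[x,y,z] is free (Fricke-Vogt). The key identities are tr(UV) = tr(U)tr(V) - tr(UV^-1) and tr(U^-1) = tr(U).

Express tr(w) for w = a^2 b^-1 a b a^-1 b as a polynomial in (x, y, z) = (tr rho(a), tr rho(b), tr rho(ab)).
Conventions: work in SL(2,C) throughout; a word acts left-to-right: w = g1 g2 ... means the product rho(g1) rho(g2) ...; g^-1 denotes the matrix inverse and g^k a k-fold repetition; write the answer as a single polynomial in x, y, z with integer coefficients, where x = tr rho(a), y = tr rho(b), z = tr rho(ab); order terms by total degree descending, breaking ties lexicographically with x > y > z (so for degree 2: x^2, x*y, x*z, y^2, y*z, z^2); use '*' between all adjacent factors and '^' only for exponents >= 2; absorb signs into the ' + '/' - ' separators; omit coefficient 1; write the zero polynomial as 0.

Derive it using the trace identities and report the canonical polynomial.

next, tr(a b a) = tr(a)*tr(b a) - tr(b)  (reduce the a square) = x*z - y
next, tr(a^3 b) = tr(a)*tr(a b a) - tr(a b)  (reduce the a square) = x^2*z - x*y - z
and tr(a^2) = tr(a)*tr(a) - tr(1)  (reduce the a square) = x^2 - 2
tr(a^3) = tr(a)*tr(a^2) - tr(a)  (reduce the a square) = x^3 - 3*x
and tr(a b^2 a^2) = tr(b)*tr(a^3 b) - tr(a^3)  (reduce the b square) = x^2*y*z - x^3 - x*y^2 - y*z + 3*x
and tr(b a b a) = tr(b a)*tr(b a) - tr(1)  (split on b) = z^2 - 2
next, tr(b a b) = tr(b)*tr(a b) - tr(a)  (reduce the b square) = y*z - x
next, tr(a^2 b a b) = tr(a)*tr(b a b a) - tr(b a b)  (reduce the a square) = x*z^2 - y*z - x
next, tr(a b^2 a^2 b) = tr(b)*tr(a^2 b a b) - tr(a^2 b a)  (reduce the b square) = x*y*z^2 - x^2*z - y^2*z + z
next, tr(b a^2 b^-1 a b) = tr(a b^2 a^2)*tr(b) - tr(a b^2 a^2 b)  (eliminate b^-1) = x^2*y^2*z - x^3*y - x*y^3 - x*y*z^2 + x^2*z + 3*x*y - z
tr(a b a b a^2) = tr(a)*tr(a b a b a) - tr(a b a b)  (reduce the a square) = x^2*z^2 - x*y*z - x^2 - z^2 + 2
next, tr(b a b a b a) = tr(b a)*tr(b a b a) - tr(b^-1 a^-1)  (split on b) = z^3 - 3*z
tr(b a b a b) = tr(b)*tr(a b a b) - tr(a b a)  (reduce the b square) = y*z^2 - x*z - y
next, tr(a b a b a^2 b) = tr(a)*tr(b a b a b a) - tr(b a b a b)  (reduce the a square) = x*z^3 - y*z^2 - 2*x*z + y
and tr(b a^2 b^-1 a b a) = tr(a b a b a^2)*tr(b) - tr(a b a b a^2 b)  (eliminate b^-1) = x^2*y*z^2 - x*y^2*z - x*z^3 - x^2*y + 2*x*z + y
tr(a^2 b^-1 a b a^-1 b) = tr(b a^2 b^-1 a b)*tr(a) - tr(b a^2 b^-1 a b a)  (eliminate a^-1) = x^3*y^2*z - x^4*y - x^2*y^3 - 2*x^2*y*z^2 + x^3*z + x*y^2*z + x*z^3 + 4*x^2*y - 3*x*z - y

x^3*y^2*z - x^4*y - x^2*y^3 - 2*x^2*y*z^2 + x^3*z + x*y^2*z + x*z^3 + 4*x^2*y - 3*x*z - y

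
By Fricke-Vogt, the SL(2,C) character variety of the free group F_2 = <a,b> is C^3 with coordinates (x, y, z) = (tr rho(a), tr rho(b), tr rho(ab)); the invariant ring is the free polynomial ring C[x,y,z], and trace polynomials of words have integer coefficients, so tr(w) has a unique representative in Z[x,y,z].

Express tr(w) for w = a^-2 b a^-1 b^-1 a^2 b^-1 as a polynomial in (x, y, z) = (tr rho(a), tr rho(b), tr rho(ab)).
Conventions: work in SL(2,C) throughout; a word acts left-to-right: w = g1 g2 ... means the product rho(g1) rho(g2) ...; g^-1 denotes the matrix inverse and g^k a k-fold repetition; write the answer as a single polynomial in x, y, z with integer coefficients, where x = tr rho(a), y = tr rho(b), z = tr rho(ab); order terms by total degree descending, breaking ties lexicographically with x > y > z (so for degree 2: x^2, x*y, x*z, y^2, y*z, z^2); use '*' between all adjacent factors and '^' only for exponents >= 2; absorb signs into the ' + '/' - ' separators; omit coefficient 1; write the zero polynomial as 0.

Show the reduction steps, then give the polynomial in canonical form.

x^4*y^2*z - x^5*y - x^3*y^3 - 2*x^3*y*z^2 + x^4*z + x^2*z^3 + 5*x^3*y + x*y^3 + x*y*z^2 - 4*x^2*z - 4*x*y + z

tr(a b^-1) = tr(a) * tr(b) - tr(a b) = x*y - z
tr(a b a) = tr(a) * tr(b a) - tr(b) = x*z - y
tr(a b a b) = tr(b a) * tr(b a) - tr(1) = z^2 - 2
tr(b a b^-1 a) = tr(a b a) * tr(b) - tr(a b a b) = x*y*z - y^2 - z^2 + 2
tr(b^2 a) = tr(b) * tr(a b) - tr(a) = y*z - x
tr(b^2) = tr(b) * tr(b) - tr(1) = y^2 - 2
tr(b^2 a^2) = tr(a) * tr(b^2 a) - tr(b^2) = x*y*z - x^2 - y^2 + 2
tr(a^2 b^2 a) = tr(a) * tr(b^2 a^2) - tr(b^2 a) = x^2*y*z - x^3 - x*y^2 - y*z + 3*x
tr(b^2 a b a) = tr(b) * tr(a b a b) - tr(a b a) = y*z^2 - x*z - y
tr(b^2 a b) = tr(b) * tr(b a b) - tr(b a) = y^2*z - x*y - z
tr(a^2 b^2 a b) = tr(a) * tr(b^2 a b a) - tr(b^2 a b) = x*y*z^2 - x^2*z - y^2*z + z
tr(b a b^-1 a^2 b) = tr(a^2 b^2 a) * tr(b) - tr(a^2 b^2 a b) = x^2*y^2*z - x^3*y - x*y^3 - x*y*z^2 + x^2*z + 3*x*y - z
tr(a b a b a) = tr(a) * tr(b a b a) - tr(b a b) = x*z^2 - y*z - x
tr(a^2 b a b a) = tr(a) * tr(a b a b a) - tr(a b a b) = x^2*z^2 - x*y*z - x^2 - z^2 + 2
tr(b a b a b a) = tr(a b) * tr(a b a b) - tr(a^-1 b^-1) = z^3 - 3*z
tr(a^2 b a b a b) = tr(a) * tr(b a b a b a) - tr(b a b a b) = x*z^3 - y*z^2 - 2*x*z + y
tr(b a b^-1 a^2 b a) = tr(a^2 b a b a) * tr(b) - tr(a^2 b a b a b) = x^2*y*z^2 - x*y^2*z - x*z^3 - x^2*y + 2*x*z + y
tr(a^-1 b a b^-1 a^2 b) = tr(b a b^-1 a^2 b) * tr(a) - tr(b a b^-1 a^2 b a) = x^3*y^2*z - x^4*y - x^2*y^3 - 2*x^2*y*z^2 + x^3*z + x*y^2*z + x*z^3 + 4*x^2*y - 3*x*z - y
tr(b^-1 a^2 b^-1 a^-1 b a) = tr(a^-1 b a b^-1 a^2) * tr(b) - tr(a^-1 b a b^-1 a^2 b) = -x^3*y^2*z + x^4*y + x^2*y^3 + 2*x^2*y*z^2 - x^3*z - x*z^3 - 4*x^2*y - y^3 - y*z^2 + 3*x*z + 3*y
tr(a^-1 b a^-1 b^-1 a^2 b^-1) = tr(b^-1 a^2 b^-1 a^-1 b) * tr(a) - tr(b^-1 a^2 b^-1 a^-1 b a) = x^3*y^2*z - x^4*y - x^2*y^3 - 2*x^2*y*z^2 + x^3*z + x*z^3 + 5*x^2*y + y^3 + y*z^2 - 4*x*z - 3*y
tr(a^-2 b a^-1 b^-1 a^2 b^-1) = tr(a^-1 b a^-1 b^-1 a^2 b^-1) * tr(a) - tr(a^-1 b a^-1 b^-1 a^2 b^-1 a) = x^4*y^2*z - x^5*y - x^3*y^3 - 2*x^3*y*z^2 + x^4*z + x^2*z^3 + 5*x^3*y + x*y^3 + x*y*z^2 - 4*x^2*z - 4*x*y + z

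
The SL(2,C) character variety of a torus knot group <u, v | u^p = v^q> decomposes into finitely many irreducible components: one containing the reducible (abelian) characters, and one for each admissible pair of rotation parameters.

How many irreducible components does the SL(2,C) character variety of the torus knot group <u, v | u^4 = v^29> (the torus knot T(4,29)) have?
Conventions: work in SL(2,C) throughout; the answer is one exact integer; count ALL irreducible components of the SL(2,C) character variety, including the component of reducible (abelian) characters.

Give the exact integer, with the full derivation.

Gamma = < u, v | u^4 = v^29 > (torus knot T(4,29)); the central element u^4 = v^29 acts as +I or -I in any irreducible SL(2,C) representation.
This locks tr(u) to 2*cos(pi*alpha/4), alpha in 1..3, and tr(v) to 2*cos(pi*beta/29), beta in 1..28, on each component of irreducible characters.
Consistency of u^4 = (-1)^alpha I with v^29 = (-1)^beta I forces alpha = beta (mod 2).
Enumerate parity-matched pairs: 2*14 odd-odd plus 1*14 even-even gives 42.
Total: 42 irreducible-character components + 1 reducible (abelian) component = 43.

43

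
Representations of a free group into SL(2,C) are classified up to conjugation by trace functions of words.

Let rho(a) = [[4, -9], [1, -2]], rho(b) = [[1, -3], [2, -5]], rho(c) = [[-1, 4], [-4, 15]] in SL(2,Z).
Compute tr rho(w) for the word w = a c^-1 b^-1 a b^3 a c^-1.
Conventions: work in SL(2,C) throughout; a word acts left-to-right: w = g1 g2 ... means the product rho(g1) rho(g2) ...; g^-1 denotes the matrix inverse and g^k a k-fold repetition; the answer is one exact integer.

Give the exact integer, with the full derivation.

121260

rho(a) = [[4, -9], [1, -2]]
... * rho(c^-1) = [[15, -4], [4, -1]]  ->  [[24, -7], [7, -2]]
... * rho(b^-1) = [[-5, 3], [-2, 1]]  ->  [[-106, 65], [-31, 19]]
... * rho(a) = [[4, -9], [1, -2]]  ->  [[-359, 824], [-105, 241]]
... * rho(b) = [[1, -3], [2, -5]]  ->  [[1289, -3043], [377, -890]]
... * rho(b) = [[1, -3], [2, -5]]  ->  [[-4797, 11348], [-1403, 3319]]
... * rho(b) = [[1, -3], [2, -5]]  ->  [[17899, -42349], [5235, -12386]]
... * rho(a) = [[4, -9], [1, -2]]  ->  [[29247, -76393], [8554, -22343]]
... * rho(c^-1) = [[15, -4], [4, -1]]  ->  [[133133, -40595], [38938, -11873]]
tr = 133133 + -11873 = 121260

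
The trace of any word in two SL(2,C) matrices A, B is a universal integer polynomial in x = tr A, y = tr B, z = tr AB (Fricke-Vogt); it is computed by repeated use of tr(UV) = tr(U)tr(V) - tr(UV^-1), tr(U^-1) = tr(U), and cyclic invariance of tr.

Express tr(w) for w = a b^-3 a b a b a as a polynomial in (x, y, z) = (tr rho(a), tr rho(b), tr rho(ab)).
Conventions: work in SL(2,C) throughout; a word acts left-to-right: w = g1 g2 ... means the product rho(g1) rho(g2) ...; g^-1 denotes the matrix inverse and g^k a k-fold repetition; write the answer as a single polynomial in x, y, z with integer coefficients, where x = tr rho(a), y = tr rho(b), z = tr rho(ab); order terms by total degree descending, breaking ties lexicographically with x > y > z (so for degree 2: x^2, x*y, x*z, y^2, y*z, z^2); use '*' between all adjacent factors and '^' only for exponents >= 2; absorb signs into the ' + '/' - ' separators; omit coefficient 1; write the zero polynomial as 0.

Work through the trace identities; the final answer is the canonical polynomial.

apply: trace(b a b a) = trace(b a) * trace(b a) - trace(1)   [split at a repeated b] = z^2 - 2
trace(b a b) = trace(b) * trace(a b) - trace(a)   [square of b] = y*z - x
trace(b a b a^2) = trace(a) * trace(b a b a) - trace(b a b)   [square of a] = x*z^2 - y*z - x
trace(a b a b a^2) = trace(a) * trace(b a b a^2) - trace(b a b a)   [square of a] = x^2*z^2 - x*y*z - x^2 - z^2 + 2
trace(b a b a b a) = trace(b a b a) * trace(b a) - trace(a b)   [split at a repeated b] = z^3 - 3*z
apply: trace(a b a) = trace(a) * trace(b a) - trace(b)   [square of a] = x*z - y
use: trace(b a b a b) = trace(b) * trace(a b a b) - trace(a b a)   [square of b] = y*z^2 - x*z - y
trace(a b a b a^2 b) = trace(a) * trace(b a b a b a) - trace(b a b a b)   [square of a] = x*z^3 - y*z^2 - 2*x*z + y
trace(a b a b a^2 b^-1) = trace(a b a b a^2) * trace(b) - trace(a b a b a^2 b)   [inverse elimination on b] = x^2*y*z^2 - x*y^2*z - x*z^3 - x^2*y + 2*x*z + y
use: trace(b^-2 a b a b a^2) = trace(a b a b a^2 b^-1) * trace(b) - trace(a b a b a^2)   [inverse elimination on b] = x^2*y^2*z^2 - x*y^3*z - x*y*z^3 - x^2*y^2 - x^2*z^2 + 3*x*y*z + x^2 + y^2 + z^2 - 2
apply: trace(a b^-3 a b a b a) = trace(b^-2 a b a b a^2) * trace(b) - trace(b^-2 a b a b a^2 b)   [inverse elimination on b] = x^2*y^3*z^2 - x*y^4*z - x*y^2*z^3 - x^2*y^3 - 2*x^2*y*z^2 + 4*x*y^2*z + x*z^3 + 2*x^2*y + y^3 + y*z^2 - 2*x*z - 3*y

x^2*y^3*z^2 - x*y^4*z - x*y^2*z^3 - x^2*y^3 - 2*x^2*y*z^2 + 4*x*y^2*z + x*z^3 + 2*x^2*y + y^3 + y*z^2 - 2*x*z - 3*y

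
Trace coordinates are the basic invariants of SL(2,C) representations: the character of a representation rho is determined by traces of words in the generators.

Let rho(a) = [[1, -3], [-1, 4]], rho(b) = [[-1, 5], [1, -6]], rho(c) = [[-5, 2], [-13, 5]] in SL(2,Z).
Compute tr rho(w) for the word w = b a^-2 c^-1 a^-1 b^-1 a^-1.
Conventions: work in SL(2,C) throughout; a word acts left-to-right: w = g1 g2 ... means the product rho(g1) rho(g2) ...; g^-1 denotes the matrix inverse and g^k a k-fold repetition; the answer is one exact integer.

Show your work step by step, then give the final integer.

4892

rho(b) = [[-1, 5], [1, -6]]
... * rho(a^-1) = [[4, 3], [1, 1]]  ->  [[1, 2], [-2, -3]]
... * rho(a^-1) = [[4, 3], [1, 1]]  ->  [[6, 5], [-11, -9]]
... * rho(c^-1) = [[5, -2], [13, -5]]  ->  [[95, -37], [-172, 67]]
... * rho(a^-1) = [[4, 3], [1, 1]]  ->  [[343, 248], [-621, -449]]
... * rho(b^-1) = [[-6, -5], [-1, -1]]  ->  [[-2306, -1963], [4175, 3554]]
... * rho(a^-1) = [[4, 3], [1, 1]]  ->  [[-11187, -8881], [20254, 16079]]
tr = -11187 + 16079 = 4892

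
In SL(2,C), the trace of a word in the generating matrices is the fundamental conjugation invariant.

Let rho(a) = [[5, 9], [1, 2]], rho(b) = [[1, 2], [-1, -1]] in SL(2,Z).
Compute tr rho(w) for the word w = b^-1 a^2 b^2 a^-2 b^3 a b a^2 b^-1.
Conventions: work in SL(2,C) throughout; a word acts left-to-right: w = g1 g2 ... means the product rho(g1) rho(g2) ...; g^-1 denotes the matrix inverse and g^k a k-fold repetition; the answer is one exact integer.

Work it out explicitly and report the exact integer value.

rho(b^-1) = [[-1, -2], [1, 1]]
... * rho(a) = [[5, 9], [1, 2]]  ->  [[-7, -13], [6, 11]]
... * rho(a) = [[5, 9], [1, 2]]  ->  [[-48, -89], [41, 76]]
... * rho(b) = [[1, 2], [-1, -1]]  ->  [[41, -7], [-35, 6]]
... * rho(b) = [[1, 2], [-1, -1]]  ->  [[48, 89], [-41, -76]]
... * rho(a^-1) = [[2, -9], [-1, 5]]  ->  [[7, 13], [-6, -11]]
... * rho(a^-1) = [[2, -9], [-1, 5]]  ->  [[1, 2], [-1, -1]]
... * rho(b) = [[1, 2], [-1, -1]]  ->  [[-1, 0], [0, -1]]
... * rho(b) = [[1, 2], [-1, -1]]  ->  [[-1, -2], [1, 1]]
... * rho(b) = [[1, 2], [-1, -1]]  ->  [[1, 0], [0, 1]]
... * rho(a) = [[5, 9], [1, 2]]  ->  [[5, 9], [1, 2]]
... * rho(b) = [[1, 2], [-1, -1]]  ->  [[-4, 1], [-1, 0]]
... * rho(a) = [[5, 9], [1, 2]]  ->  [[-19, -34], [-5, -9]]
... * rho(a) = [[5, 9], [1, 2]]  ->  [[-129, -239], [-34, -63]]
... * rho(b^-1) = [[-1, -2], [1, 1]]  ->  [[-110, 19], [-29, 5]]
tr = -110 + 5 = -105

-105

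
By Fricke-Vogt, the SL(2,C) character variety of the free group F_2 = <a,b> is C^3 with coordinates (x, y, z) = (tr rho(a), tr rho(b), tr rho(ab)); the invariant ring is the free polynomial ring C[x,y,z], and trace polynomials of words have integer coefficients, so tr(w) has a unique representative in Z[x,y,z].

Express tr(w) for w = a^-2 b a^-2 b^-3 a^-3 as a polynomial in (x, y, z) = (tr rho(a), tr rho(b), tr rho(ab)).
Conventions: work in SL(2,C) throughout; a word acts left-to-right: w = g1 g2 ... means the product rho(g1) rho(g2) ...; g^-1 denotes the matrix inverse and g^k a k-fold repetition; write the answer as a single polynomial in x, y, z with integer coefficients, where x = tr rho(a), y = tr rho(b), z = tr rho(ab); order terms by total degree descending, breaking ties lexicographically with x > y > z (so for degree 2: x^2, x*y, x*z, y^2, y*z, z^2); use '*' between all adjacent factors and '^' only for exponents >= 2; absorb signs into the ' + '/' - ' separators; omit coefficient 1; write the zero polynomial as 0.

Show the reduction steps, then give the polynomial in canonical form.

x^6*y^3*z - x^7*y^2 - x^5*y^4 - x^5*y^2*z^2 - 3*x^4*y^3*z + 7*x^5*y^2 + x^5*z^2 + 3*x^3*y^4 + 3*x^3*y^2*z^2 - 2*x^4*y*z + x^2*y^3*z - 12*x^3*y^2 - 3*x^3*z^2 - x*y^4 - x*y^2*z^2 + 5*x^2*y*z - x^3 + 2*x*y^2 + x*z^2 - y*z + 3*x

reduce: trace(a^-1) = trace(a) = x
reduce: trace(a^-1 b) = trace(b)*trace(a) - trace(b a) = x*y - z
trace(a^-1 b^-1) = trace(a^-1)*trace(b) - trace(a^-1 b) = z
so trace(a b a) = trace(a)*trace(b a) - trace(b) = x*z - y
reduce: trace(a b a b) = trace(a b)*trace(a b) - trace(1)   [split at repeated a] = z^2 - 2
reduce: trace(b^-1 a b a) = trace(a b a)*trace(b) - trace(a b a b) = x*y*z - y^2 - z^2 + 2
trace(b^-2 a b a) = trace(b^-1 a b a)*trace(b) - trace(b^-1 a b a b) = x*y^2*z - y^3 - y*z^2 - x*z + 3*y
trace(b a^-1 b^-2 a) = trace(b^-2 a b)*trace(a) - trace(b^-2 a b a) = -x*y^2*z + x^2*y + y^3 + y*z^2 - 3*y
trace(a^-1 b a^-1 b^-2) = trace(b a^-1 b^-2)*trace(a) - trace(b a^-1 b^-2 a) = x*y^2*z - x^2*y - y^3 - y*z^2 + x*z + 3*y
reduce: trace(a^-2 b a^-1 b^-2) = trace(a^-1 b a^-1 b^-2)*trace(a) - trace(a^-1 b a^-1 b^-2 a) = x^2*y^2*z - x^3*y - x*y^3 - x*y*z^2 + x^2*z + 3*x*y - z
trace(a^-2 b a^-1 b^-2 a^-1) = trace(a^-2 b a^-1 b^-2)*trace(a) - trace(a^-2 b a^-1 b^-2 a) = x^3*y^2*z - x^4*y - x^2*y^3 - x^2*y*z^2 + x^3*z - x*y^2*z + 4*x^2*y + y^3 + y*z^2 - 2*x*z - 3*y
so trace(b^-2 a^-4 b a^-1) = trace(a^-2 b a^-1 b^-2 a^-1)*trace(a) - trace(a^-2 b a^-1 b^-2) = x^4*y^2*z - x^5*y - x^3*y^3 - x^3*y*z^2 + x^4*z - 2*x^2*y^2*z + 5*x^3*y + 2*x*y^3 + 2*x*y*z^2 - 3*x^2*z - 6*x*y + z
reduce: trace(a^-2) = trace(a^-1)*trace(a) - trace(1) = x^2 - 2
so trace(a^-3) = trace(a^-2)*trace(a) - trace(a^-1) = x^3 - 3*x
trace(b a b) = trace(b)*trace(a b) - trace(a) = y*z - x
trace(b a b a^-1) = trace(b a b)*trace(a) - trace(b a b a) = x*y*z - x^2 - z^2 + 2
trace(a^-2 b a b) = trace(b a b a^-1)*trace(a) - trace(b a b) = x^2*y*z - x^3 - x*z^2 - y*z + 3*x
reduce: trace(b a b^-1 a^-2) = trace(a^-2 b a)*trace(b) - trace(a^-2 b a b) = -x^2*y*z + x^3 + x*y^2 + x*z^2 - 3*x
trace(b a b^-1 a^-1) = trace(a^-1 b a)*trace(b) - trace(a^-1 b a b) = -x*y*z + x^2 + y^2 + z^2 - 2
trace(b^-1 a^-3 b a) = trace(b a b^-1 a^-2)*trace(a) - trace(b a b^-1 a^-1) = -x^3*y*z + x^4 + x^2*y^2 + x^2*z^2 + x*y*z - 4*x^2 - y^2 - z^2 + 2
so trace(a^-3 b a^-1 b^-1) = trace(b^-1 a^-3 b)*trace(a) - trace(b^-1 a^-3 b a) = x^3*y*z - x^2*y^2 - x^2*z^2 - x*y*z + x^2 + y^2 + z^2 - 2
trace(a^-2 b a^-1 b^-1) = trace(a^-1 b a^-1 b^-1)*trace(a) - trace(a^-1 b a^-1 b^-1 a) = x^2*y*z - x*y^2 - x*z^2 + x
trace(b^-1 a^-4 b a^-1) = trace(a^-3 b a^-1 b^-1)*trace(a) - trace(a^-3 b a^-1 b^-1 a) = x^4*y*z - x^3*y^2 - x^3*z^2 - 2*x^2*y*z + x^3 + 2*x*y^2 + 2*x*z^2 - 3*x
reduce: trace(a^-1 b a^-1 b^-3 a^-3) = trace(b^-2 a^-4 b a^-1)*trace(b) - trace(b^-2 a^-4 b a^-1 b) = x^4*y^3*z - x^5*y^2 - x^3*y^4 - x^3*y^2*z^2 - 2*x^2*y^3*z + 6*x^3*y^2 + x^3*z^2 + 2*x*y^4 + 2*x*y^2*z^2 - x^2*y*z - x^3 - 8*x*y^2 - 2*x*z^2 + y*z + 3*x
so trace(a^-1 b a^-1 b^-3 a^-2) = trace(b^-1 a^-3 b a^-1 b^-1)*trace(b) - trace(b^-1 a^-3 b a^-1) = x^3*y^3*z - x^4*y^2 - x^2*y^4 - x^2*y^2*z^2 - x*y^3*z + 5*x^2*y^2 + x^2*z^2 + y^4 + y^2*z^2 - x*y*z - x^2 - 4*y^2 - z^2 + 2
trace(a^-1 b^-3 a^-5 b) = trace(a^-1 b a^-1 b^-3 a^-3)*trace(a) - trace(a^-1 b a^-1 b^-3 a^-2) = x^5*y^3*z - x^6*y^2 - x^4*y^4 - x^4*y^2*z^2 - 3*x^3*y^3*z + 7*x^4*y^2 + x^4*z^2 + 3*x^2*y^4 + 3*x^2*y^2*z^2 - x^3*y*z + x*y^3*z - x^4 - 13*x^2*y^2 - 3*x^2*z^2 - y^4 - y^2*z^2 + 2*x*y*z + 4*x^2 + 4*y^2 + z^2 - 2
reduce: trace(b^-2 a^-2) = trace(b^-1 a^-2)*trace(b) - trace(b^-1 a^-2 b) = x*y*z - x^2 - y^2 + 2
trace(b^-2 a^-3) = trace(b^-2 a^-2)*trace(a) - trace(b^-2 a^-1) = x^2*y*z - x^3 - x*y^2 - y*z + 3*x
so trace(a^-1 b^-2 a^-3) = trace(b^-2 a^-3)*trace(a) - trace(b^-2 a^-2) = x^3*y*z - x^4 - x^2*y^2 - 2*x*y*z + 4*x^2 + y^2 - 2
reduce: trace(b^-2 a^-5) = trace(a^-1 b^-2 a^-3)*trace(a) - trace(a^-1 b^-2 a^-2) = x^4*y*z - x^5 - x^3*y^2 - 3*x^2*y*z + 5*x^3 + 2*x*y^2 + y*z - 5*x
reduce: trace(a^-2 b a^-2 b^-3 a^-3) = trace(a^-1 b^-3 a^-5 b)*trace(a) - trace(a^-1 b^-3 a^-5 b a) = x^6*y^3*z - x^7*y^2 - x^5*y^4 - x^5*y^2*z^2 - 3*x^4*y^3*z + 7*x^5*y^2 + x^5*z^2 + 3*x^3*y^4 + 3*x^3*y^2*z^2 - 2*x^4*y*z + x^2*y^3*z - 12*x^3*y^2 - 3*x^3*z^2 - x*y^4 - x*y^2*z^2 + 5*x^2*y*z - x^3 + 2*x*y^2 + x*z^2 - y*z + 3*x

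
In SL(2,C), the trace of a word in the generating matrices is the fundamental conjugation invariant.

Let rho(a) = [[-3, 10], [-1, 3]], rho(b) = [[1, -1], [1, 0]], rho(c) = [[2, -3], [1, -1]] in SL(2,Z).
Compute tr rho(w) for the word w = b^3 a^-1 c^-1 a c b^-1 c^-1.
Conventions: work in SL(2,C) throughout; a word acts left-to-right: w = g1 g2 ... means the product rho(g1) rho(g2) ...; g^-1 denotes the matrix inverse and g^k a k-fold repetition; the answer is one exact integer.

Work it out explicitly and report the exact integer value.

5

rho(b) = [[1, -1], [1, 0]]
... * rho(b) = [[1, -1], [1, 0]]  ->  [[0, -1], [1, -1]]
... * rho(b) = [[1, -1], [1, 0]]  ->  [[-1, 0], [0, -1]]
... * rho(a^-1) = [[3, -10], [1, -3]]  ->  [[-3, 10], [-1, 3]]
... * rho(c^-1) = [[-1, 3], [-1, 2]]  ->  [[-7, 11], [-2, 3]]
... * rho(a) = [[-3, 10], [-1, 3]]  ->  [[10, -37], [3, -11]]
... * rho(c) = [[2, -3], [1, -1]]  ->  [[-17, 7], [-5, 2]]
... * rho(b^-1) = [[0, 1], [-1, 1]]  ->  [[-7, -10], [-2, -3]]
... * rho(c^-1) = [[-1, 3], [-1, 2]]  ->  [[17, -41], [5, -12]]
tr = 17 + -12 = 5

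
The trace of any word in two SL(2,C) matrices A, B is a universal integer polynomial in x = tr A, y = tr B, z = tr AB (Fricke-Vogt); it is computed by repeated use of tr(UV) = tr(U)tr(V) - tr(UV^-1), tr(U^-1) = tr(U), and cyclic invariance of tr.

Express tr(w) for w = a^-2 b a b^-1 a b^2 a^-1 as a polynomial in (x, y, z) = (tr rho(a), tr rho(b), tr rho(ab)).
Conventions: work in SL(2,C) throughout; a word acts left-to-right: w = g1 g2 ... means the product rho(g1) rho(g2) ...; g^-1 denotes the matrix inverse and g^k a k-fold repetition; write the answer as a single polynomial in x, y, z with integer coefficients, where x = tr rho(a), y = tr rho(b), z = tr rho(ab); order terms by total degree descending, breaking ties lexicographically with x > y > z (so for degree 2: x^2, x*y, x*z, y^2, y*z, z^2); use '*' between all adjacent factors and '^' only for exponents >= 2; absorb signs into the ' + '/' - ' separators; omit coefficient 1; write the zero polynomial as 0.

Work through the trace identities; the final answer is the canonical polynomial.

x^4*y^3*z - x^5*y^2 - x^3*y^4 - 2*x^3*y^2*z^2 + x^4*y*z - x^2*y^3*z + x^2*y*z^3 + 6*x^3*y^2 + 2*x*y^4 + 3*x*y^2*z^2 - 4*x^2*y*z - y^3*z - y*z^3 - x^3 - 8*x*y^2 - x*z^2 + 3*y*z + 3*x

reduce: trace(a^2 b) = trace(a) * trace(b a) - trace(b)   [square of a] = x*z - y
reduce: trace(a^2) = trace(a) * trace(a) - trace(1)   [square of a] = x^2 - 2
trace(a^2 b^2) = trace(b) * trace(a^2 b) - trace(a^2)   [square of b] = x*y*z - x^2 - y^2 + 2
reduce: trace(b a^2 b^2) = trace(b) * trace(a^2 b^2) - trace(a^2 b)   [square of b] = x*y^2*z - x^2*y - y^3 - x*z + 3*y
trace(b a b a) = trace(b a) * trace(b a) - trace(1)   [split at a repeated b] = z^2 - 2
trace(b a b) = trace(b) * trace(a b) - trace(a)   [square of b] = y*z - x
reduce: trace(a b a^2 b) = trace(a) * trace(b a b a) - trace(b a b)   [square of a] = x*z^2 - y*z - x
trace(a b a^2) = trace(a) * trace(b a^2) - trace(b a)   [square of a] = x^2*z - x*y - z
trace(b a^2 b^2 a) = trace(b) * trace(a b a^2 b) - trace(a b a^2)   [square of b] = x*y*z^2 - x^2*z - y^2*z + z
reduce: trace(b a^2 b^2 a^-1) = trace(b a^2 b^2) * trace(a) - trace(b a^2 b^2 a)   [inverse elimination on a] = x^2*y^2*z - x^3*y - x*y^3 - x*y*z^2 + y^2*z + 3*x*y - z
trace(a b^2 a^-2 b a) = trace(b a^2 b^2 a^-1) * trace(a) - trace(b a^2 b^2)   [inverse elimination on a] = x^3*y^2*z - x^4*y - x^2*y^3 - x^2*y*z^2 + 4*x^2*y + y^3 - 3*y
reduce: trace(a b a b^2) = trace(b) * trace(a b a b) - trace(a b a)   [square of b] = y*z^2 - x*z - y
trace(b a b a b^2) = trace(b) * trace(a b a b^2) - trace(a b a b)   [square of b] = y^2*z^2 - x*y*z - y^2 - z^2 + 2
so trace(a b a b a b) = trace(b a b a) * trace(b a) - trace(a b)   [split at a repeated b] = z^3 - 3*z
so trace(b a b a b^2 a) = trace(b) * trace(a b a b a b) - trace(a b a b a)   [square of b] = y*z^3 - x*z^2 - 2*y*z + x
so trace(a^-1 b a b a b^2) = trace(b a b a b^2) * trace(a) - trace(b a b a b^2 a)   [inverse elimination on a] = x*y^2*z^2 - x^2*y*z - y*z^3 - x*y^2 + 2*y*z + x
trace(a b^2 a^-2 b a b) = trace(a^-1 b a b a b^2) * trace(a) - trace(a^-1 b a b a b^2 a)   [inverse elimination on a] = x^2*y^2*z^2 - x^3*y*z - x*y*z^3 - x^2*y^2 - y^2*z^2 + 3*x*y*z + x^2 + y^2 + z^2 - 2
so trace(a^-1 b a b^-1 a b^2 a^-1) = trace(a b^2 a^-2 b a) * trace(b) - trace(a b^2 a^-2 b a b)   [inverse elimination on b] = x^3*y^3*z - x^4*y^2 - x^2*y^4 - 2*x^2*y^2*z^2 + x^3*y*z + x*y*z^3 + 5*x^2*y^2 + y^4 + y^2*z^2 - 3*x*y*z - x^2 - 4*y^2 - z^2 + 2
trace(b a b^-1 a b^2) = trace(a b^3 a) * trace(b) - trace(a b^3 a b)   [inverse elimination on b] = x*y^3*z - x^2*y^2 - y^4 - y^2*z^2 + 4*y^2 + z^2 - 2
so trace(b a b^-1 a b^2 a) = trace(a b^2 a b a) * trace(b) - trace(a b^2 a b a b)   [inverse elimination on b] = x*y^2*z^2 - x^2*y*z - y^3*z - y*z^3 + x*z^2 + 3*y*z - x
trace(a^-1 b a b^-1 a b^2) = trace(b a b^-1 a b^2) * trace(a) - trace(b a b^-1 a b^2 a)   [inverse elimination on a] = x^2*y^3*z - x^3*y^2 - x*y^4 - 2*x*y^2*z^2 + x^2*y*z + y^3*z + y*z^3 + 4*x*y^2 - 3*y*z - x
trace(a^-2 b a b^-1 a b^2 a^-1) = trace(a^-1 b a b^-1 a b^2 a^-1) * trace(a) - trace(a^-1 b a b^-1 a b^2)   [inverse elimination on a] = x^4*y^3*z - x^5*y^2 - x^3*y^4 - 2*x^3*y^2*z^2 + x^4*y*z - x^2*y^3*z + x^2*y*z^3 + 6*x^3*y^2 + 2*x*y^4 + 3*x*y^2*z^2 - 4*x^2*y*z - y^3*z - y*z^3 - x^3 - 8*x*y^2 - x*z^2 + 3*y*z + 3*x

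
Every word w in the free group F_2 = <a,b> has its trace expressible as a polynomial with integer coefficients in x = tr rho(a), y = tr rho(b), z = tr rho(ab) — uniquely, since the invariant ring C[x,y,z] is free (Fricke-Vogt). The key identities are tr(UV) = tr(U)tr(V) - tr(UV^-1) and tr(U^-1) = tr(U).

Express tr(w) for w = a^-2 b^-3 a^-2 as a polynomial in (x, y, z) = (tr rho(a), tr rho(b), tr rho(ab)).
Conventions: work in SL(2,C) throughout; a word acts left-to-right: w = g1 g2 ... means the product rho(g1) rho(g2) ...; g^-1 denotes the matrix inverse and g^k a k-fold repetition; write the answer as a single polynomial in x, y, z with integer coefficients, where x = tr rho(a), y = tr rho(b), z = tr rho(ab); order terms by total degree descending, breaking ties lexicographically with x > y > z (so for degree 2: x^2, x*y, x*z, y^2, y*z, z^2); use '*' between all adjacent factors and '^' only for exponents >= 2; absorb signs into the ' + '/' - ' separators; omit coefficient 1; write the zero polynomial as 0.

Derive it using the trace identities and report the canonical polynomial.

next, tr(b^-1) = tr(b) = y
next, tr(b^-2) = tr(b^-1)*tr(b) - tr(1)  (eliminate b^-1) = y^2 - 2
tr(b^-1 a) = tr(a)*tr(b) - tr(a b)  (eliminate b^-1) = x*y - z
tr(b^-2 a) = tr(b^-1 a)*tr(b) - tr(b^-1 a b)  (eliminate b^-1) = x*y^2 - y*z - x
next, tr(b^-2 a^-1) = tr(b^-2)*tr(a) - tr(b^-2 a)  (eliminate a^-1) = y*z - x
tr(a^-2 b^-2) = tr(b^-2 a^-1)*tr(a) - tr(b^-2)  (eliminate a^-1) = x*y*z - x^2 - y^2 + 2
and tr(a^-3 b^-2) = tr(a^-2 b^-2)*tr(a) - tr(a^-2 b^-2 a)  (eliminate a^-1) = x^2*y*z - x^3 - x*y^2 - y*z + 3*x
tr(a^-1 b^-1 a^-1) = tr(b^-1 a^-1)*tr(a) - tr(b^-1)  (eliminate a^-1) = x*z - y
next, tr(a^-3 b^-1) = tr(a^-1 b^-1 a^-1)*tr(a) - tr(a^-1 b^-1)  (eliminate a^-1) = x^2*z - x*y - z
and tr(a^-1 b^-3 a^-2) = tr(a^-3 b^-2)*tr(b) - tr(a^-3 b^-1)  (eliminate b^-1) = x^2*y^2*z - x^3*y - x*y^3 - x^2*z - y^2*z + 4*x*y + z
and tr(a^-1 b^-3 a^-1) = tr(b^-1 a^-2 b^-1)*tr(b) - tr(b^-1 a^-2)  (eliminate b^-1) = x*y^2*z - x^2*y - y^3 - x*z + 3*y
and tr(a^-2 b^-3 a^-2) = tr(a^-1 b^-3 a^-2)*tr(a) - tr(a^-1 b^-3 a^-1)  (eliminate a^-1) = x^3*y^2*z - x^4*y - x^2*y^3 - x^3*z - 2*x*y^2*z + 5*x^2*y + y^3 + 2*x*z - 3*y

x^3*y^2*z - x^4*y - x^2*y^3 - x^3*z - 2*x*y^2*z + 5*x^2*y + y^3 + 2*x*z - 3*y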